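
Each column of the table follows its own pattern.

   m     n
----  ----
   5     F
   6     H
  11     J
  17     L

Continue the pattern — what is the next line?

28  N

For the column m, each term is the sum of the two before it: 5, 6, 11, 17 → 28.
Column n — letters move forward 2 places in the alphabet: F, H, J, L → N.
Putting it together: 28  N.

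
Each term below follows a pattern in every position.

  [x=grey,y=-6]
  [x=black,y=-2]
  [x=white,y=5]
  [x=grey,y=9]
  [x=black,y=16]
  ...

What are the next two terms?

[x=white,y=20], [x=grey,y=27]

X: grey, black, white, grey, black → white → grey (repeats grey → black → white).
Y: alternating steps +4, +7, +4, +7, …; -6, -2, 5, 9, 16 → 20 → 27.
So the next two terms are [x=white,y=20] and [x=grey,y=27].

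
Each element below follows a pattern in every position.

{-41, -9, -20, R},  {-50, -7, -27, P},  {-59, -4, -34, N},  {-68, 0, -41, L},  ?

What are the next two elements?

{-77, 5, -48, J}, {-86, 11, -55, H}

First entry — −9 each step: -41, -50, -59, -68 → -77 → -86.
Second entry: differences are 2, 3, 4, … (increasing by 1 each time), so -9, -7, -4, 0 → 5 → 11.
For the third entry, −7 each step: -20, -27, -34, -41 → -48 → -55.
Letter: R, P, N, L → J → H (letters move back 2 places in the alphabet).
So the next two elements are {-77, 5, -48, J} and {-86, 11, -55, H}.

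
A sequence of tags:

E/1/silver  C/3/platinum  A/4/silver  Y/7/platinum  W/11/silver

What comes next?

U/18/platinum

Letter — letters move back 2 places in the alphabet, wrapping A→Z: E, C, A, Y, W → U.
For the second component, each term is the sum of the two before it: 1, 3, 4, 7, 11 → 18.
Metal: silver, platinum, silver, platinum, silver → platinum (alternates silver ↔ platinum).
Putting it together: U/18/platinum.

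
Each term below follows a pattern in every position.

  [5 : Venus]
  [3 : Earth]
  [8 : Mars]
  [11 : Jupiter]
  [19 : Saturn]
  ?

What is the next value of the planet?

Planet: runs through the planets Mercury→Neptune, so Venus, Earth, Mars, Jupiter, Saturn → Uranus.

Uranus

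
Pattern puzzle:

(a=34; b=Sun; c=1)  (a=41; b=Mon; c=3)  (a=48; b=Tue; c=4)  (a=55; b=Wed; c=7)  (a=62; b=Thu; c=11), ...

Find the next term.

(a=69; b=Fri; c=18)

A goes 34, 41, 48, 55, 62 → 69 (+7 each step).
B: Sun, Mon, Tue, Wed, Thu → Fri (runs through the weekdays Mon→Sun).
C: each term is the sum of the two before it, so 1, 3, 4, 7, 11 → 18.
Combining the parts gives (a=69; b=Fri; c=18).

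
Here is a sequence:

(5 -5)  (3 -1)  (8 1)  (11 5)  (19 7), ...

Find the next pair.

(30 11)

First slot goes 5, 3, 8, 11, 19 → 30 (each term is the sum of the two before it).
Second slot: alternating steps +4, +2, +4, +2, …; -5, -1, 1, 5, 7 → 11.
Combining the parts gives (30 11).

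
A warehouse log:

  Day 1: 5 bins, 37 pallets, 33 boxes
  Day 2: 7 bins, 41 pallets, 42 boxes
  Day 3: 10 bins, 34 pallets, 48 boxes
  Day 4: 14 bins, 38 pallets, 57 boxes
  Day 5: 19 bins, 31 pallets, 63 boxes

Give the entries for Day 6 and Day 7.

Bins: 5, 7, 10, 14, 19 → 25 → 32 (differences are 2, 3, 4, … (increasing by 1 each time)).
Pallets: 37, 41, 34, 38, 31 → 35 → 28 (alternating steps +4, −7, +4, −7, …).
Boxes: alternating steps +9, +6, +9, +6, …, so 33, 42, 48, 57, 63 → 72 → 78.
Putting the parts together: 25 bins, 35 pallets, 72 boxes and then 32 bins, 28 pallets, 78 boxes.

25 bins, 35 pallets, 72 boxes; 32 bins, 28 pallets, 78 boxes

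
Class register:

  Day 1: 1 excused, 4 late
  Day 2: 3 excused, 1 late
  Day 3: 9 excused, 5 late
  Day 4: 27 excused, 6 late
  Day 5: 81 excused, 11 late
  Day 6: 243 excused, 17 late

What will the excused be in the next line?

Excused: 1, 3, 9, 27, 81, 243 → 729 (×3 each step).

729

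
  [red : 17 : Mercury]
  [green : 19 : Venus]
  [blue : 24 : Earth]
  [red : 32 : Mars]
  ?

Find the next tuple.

Colour — repeats red → green → blue: red, green, blue, red → green.
Second coordinate goes 17, 19, 24, 32 → 43 (differences are 2, 5, 8, … (increasing by 3 each time)).
Planet — runs through the planets Mercury→Neptune: Mercury, Venus, Earth, Mars → Jupiter.
So the next tuple is [green : 43 : Jupiter].

[green : 43 : Jupiter]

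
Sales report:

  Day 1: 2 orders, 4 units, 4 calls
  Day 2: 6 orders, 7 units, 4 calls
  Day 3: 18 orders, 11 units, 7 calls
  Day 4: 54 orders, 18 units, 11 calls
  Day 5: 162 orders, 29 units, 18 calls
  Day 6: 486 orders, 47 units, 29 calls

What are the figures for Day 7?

Orders: ×3 each step, so 2, 6, 18, 54, 162, 486 → 1458.
For the units, each term is the sum of the two before it: 4, 7, 11, 18, 29, 47 → 76.
Calls goes 4, 4, 7, 11, 18, 29 → 47 (always the previous value of the units).
So the next line is 1458 orders, 76 units, 47 calls.

1458 orders, 76 units, 47 calls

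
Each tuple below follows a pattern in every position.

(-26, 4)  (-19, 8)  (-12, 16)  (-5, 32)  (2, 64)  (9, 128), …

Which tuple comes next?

First coordinate: -26, -19, -12, -5, 2, 9 → 16 (+7 each step).
Second coordinate — ×2 each step: 4, 8, 16, 32, 64, 128 → 256.
Putting it together: (16, 256).

(16, 256)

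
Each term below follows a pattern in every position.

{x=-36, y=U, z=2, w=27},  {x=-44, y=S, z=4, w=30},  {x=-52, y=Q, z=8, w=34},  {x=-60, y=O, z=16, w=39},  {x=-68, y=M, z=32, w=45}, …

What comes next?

X: -36, -44, -52, -60, -68 → -76 (−8 each step).
For the y, letters move back 2 places in the alphabet: U, S, Q, O, M → K.
Z: ×2 each step, so 2, 4, 8, 16, 32 → 64.
For the w, differences are 3, 4, 5, … (increasing by 1 each time): 27, 30, 34, 39, 45 → 52.
So the next term is {x=-76, y=K, z=64, w=52}.

{x=-76, y=K, z=64, w=52}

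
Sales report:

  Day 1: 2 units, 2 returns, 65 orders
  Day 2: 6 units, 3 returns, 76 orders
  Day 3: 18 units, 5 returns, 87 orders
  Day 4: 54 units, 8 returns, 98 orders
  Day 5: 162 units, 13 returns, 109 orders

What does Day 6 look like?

486 units, 21 returns, 120 orders

For the units, ×3 each step: 2, 6, 18, 54, 162 → 486.
Returns — each term is the sum of the two before it: 2, 3, 5, 8, 13 → 21.
Orders: +11 each step, so 65, 76, 87, 98, 109 → 120.
Putting it together: 486 units, 21 returns, 120 orders.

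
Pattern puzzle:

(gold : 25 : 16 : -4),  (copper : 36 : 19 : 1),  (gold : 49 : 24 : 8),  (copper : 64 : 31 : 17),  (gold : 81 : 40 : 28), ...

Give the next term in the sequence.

(copper : 100 : 51 : 41)

Metal: gold, copper, gold, copper, gold → copper (alternates gold ↔ copper).
Second entry — perfect squares: 5², 6², 7², …: 25, 36, 49, 64, 81 → 100.
Third entry: 16, 19, 24, 31, 40 → 51 (differences are 3, 5, 7, … (increasing by 2 each time)).
Fourth entry: -4, 1, 8, 17, 28 → 41 (differences are 5, 7, 9, … (increasing by 2 each time)).
Putting it together: (copper : 100 : 51 : 41).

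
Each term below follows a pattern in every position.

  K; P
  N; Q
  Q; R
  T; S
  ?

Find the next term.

W; T

First letter: letters move forward 3 places in the alphabet, so K, N, Q, T → W.
Second letter — letters move forward 1 place in the alphabet: P, Q, R, S → T.
Putting it together: W; T.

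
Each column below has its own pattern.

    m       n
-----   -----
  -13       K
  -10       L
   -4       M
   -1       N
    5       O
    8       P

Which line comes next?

14  Q

For the column m, alternating steps +3, +6, +3, +6, …: -13, -10, -4, -1, 5, 8 → 14.
Column n: K, L, M, N, O, P → Q (letters move forward 1 place in the alphabet).
So the next line is 14  Q.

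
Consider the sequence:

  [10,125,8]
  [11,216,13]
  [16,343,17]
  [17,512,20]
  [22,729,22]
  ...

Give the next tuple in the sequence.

First slot: 10, 11, 16, 17, 22 → 23 (alternating steps +1, +5, +1, +5, …).
For the second slot, perfect cubes: 5³, 6³, 7³, …: 125, 216, 343, 512, 729 → 1000.
Third slot: differences are 5, 4, 3, … (decreasing by 1 each time), so 8, 13, 17, 20, 22 → 23.
So the next tuple is [23,1000,23].

[23,1000,23]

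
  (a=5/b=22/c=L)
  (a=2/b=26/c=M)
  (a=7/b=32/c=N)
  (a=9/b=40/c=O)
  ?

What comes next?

For the a, each term is the sum of the two before it: 5, 2, 7, 9 → 16.
For the b, differences are 4, 6, 8, … (increasing by 2 each time): 22, 26, 32, 40 → 50.
C: letters move forward 1 place in the alphabet, so L, M, N, O → P.
Combining the parts gives (a=16/b=50/c=P).

(a=16/b=50/c=P)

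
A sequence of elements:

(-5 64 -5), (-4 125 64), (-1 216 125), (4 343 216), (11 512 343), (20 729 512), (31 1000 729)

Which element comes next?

First component: -5, -4, -1, 4, 11, 20, 31 → 44 (differences are 1, 3, 5, … (increasing by 2 each time)).
Second component — perfect cubes: 4³, 5³, 6³, …: 64, 125, 216, 343, 512, 729, 1000 → 1331.
Third component: -5, 64, 125, 216, 343, 512, 729 → 1000 (always the previous value of the second component).
Combining the parts gives (44 1331 1000).

(44 1331 1000)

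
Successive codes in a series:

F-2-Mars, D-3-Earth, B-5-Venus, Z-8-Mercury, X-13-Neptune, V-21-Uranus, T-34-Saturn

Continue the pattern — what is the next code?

R-55-Jupiter

Letter: F, D, B, Z, X, V, T → R (letters move back 2 places in the alphabet, wrapping A→Z).
Second component — each term is the sum of the two before it: 2, 3, 5, 8, 13, 21, 34 → 55.
Planet: Mars, Earth, Venus, Mercury, Neptune, Uranus, Saturn → Jupiter (runs backward through the planets Mercury→Neptune).
So the next code is R-55-Jupiter.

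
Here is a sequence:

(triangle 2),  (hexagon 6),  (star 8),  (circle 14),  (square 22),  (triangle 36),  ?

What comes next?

Shape: repeats triangle → hexagon → star → circle → square, so triangle, hexagon, star, circle, square, triangle → hexagon.
For the second entry, each term is the sum of the two before it: 2, 6, 8, 14, 22, 36 → 58.
Combining the parts gives (hexagon 58).

(hexagon 58)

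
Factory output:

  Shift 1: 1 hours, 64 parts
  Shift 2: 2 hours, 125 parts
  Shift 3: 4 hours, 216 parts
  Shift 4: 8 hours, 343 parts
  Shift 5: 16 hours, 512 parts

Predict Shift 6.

32 hours, 729 parts

Hours: 1, 2, 4, 8, 16 → 32 (×2 each step).
Parts: perfect cubes: 4³, 5³, 6³, …, so 64, 125, 216, 343, 512 → 729.
Combining the parts gives 32 hours, 729 parts.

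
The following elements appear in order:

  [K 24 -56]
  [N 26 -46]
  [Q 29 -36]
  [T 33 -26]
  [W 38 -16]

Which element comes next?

[Z 44 -6]

For the letter, letters move forward 3 places in the alphabet: K, N, Q, T, W → Z.
Second value goes 24, 26, 29, 33, 38 → 44 (differences are 2, 3, 4, … (increasing by 1 each time)).
For the third value, +10 each step: -56, -46, -36, -26, -16 → -6.
So the next element is [Z 44 -6].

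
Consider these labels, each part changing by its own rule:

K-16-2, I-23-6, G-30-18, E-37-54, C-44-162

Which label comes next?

Letter: K, I, G, E, C → A (letters move back 2 places in the alphabet).
Second component: 16, 23, 30, 37, 44 → 51 (+7 each step).
For the third component, ×3 each step: 2, 6, 18, 54, 162 → 486.
Putting it together: A-51-486.

A-51-486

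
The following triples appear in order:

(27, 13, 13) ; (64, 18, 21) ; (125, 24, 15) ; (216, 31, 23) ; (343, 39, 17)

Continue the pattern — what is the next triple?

First value: perfect cubes: 3³, 4³, 5³, …; 27, 64, 125, 216, 343 → 512.
Second value goes 13, 18, 24, 31, 39 → 48 (differences are 5, 6, 7, … (increasing by 1 each time)).
Third value: alternating steps +8, −6, +8, −6, …; 13, 21, 15, 23, 17 → 25.
So the next triple is (512, 48, 25).

(512, 48, 25)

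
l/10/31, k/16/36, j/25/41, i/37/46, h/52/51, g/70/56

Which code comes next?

Letter — letters move back 1 place in the alphabet: l, k, j, i, h, g → f.
For the second component, differences are 6, 9, 12, … (increasing by 3 each time): 10, 16, 25, 37, 52, 70 → 91.
Third component: +5 each step, so 31, 36, 41, 46, 51, 56 → 61.
Combining the parts gives f/91/61.

f/91/61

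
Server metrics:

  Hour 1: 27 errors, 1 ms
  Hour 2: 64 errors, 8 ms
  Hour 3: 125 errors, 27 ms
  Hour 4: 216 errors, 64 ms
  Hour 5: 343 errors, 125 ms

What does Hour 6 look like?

512 errors, 216 ms

Errors: perfect cubes: 3³, 4³, 5³, …; 27, 64, 125, 216, 343 → 512.
For the ms, perfect cubes: 1³, 2³, 3³, …: 1, 8, 27, 64, 125 → 216.
Combining the parts gives 512 errors, 216 ms.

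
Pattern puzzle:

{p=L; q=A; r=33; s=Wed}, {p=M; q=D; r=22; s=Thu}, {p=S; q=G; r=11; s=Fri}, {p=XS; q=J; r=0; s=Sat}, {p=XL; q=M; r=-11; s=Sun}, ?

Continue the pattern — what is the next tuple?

P — runs backward through clothing sizes XS→XL: L, M, S, XS, XL → L.
Q: letters move forward 3 places in the alphabet, so A, D, G, J, M → P.
R: 33, 22, 11, 0, -11 → -22 (−11 each step).
S goes Wed, Thu, Fri, Sat, Sun → Mon (runs through the weekdays Mon→Sun).
Combining the parts gives {p=L; q=P; r=-22; s=Mon}.

{p=L; q=P; r=-22; s=Mon}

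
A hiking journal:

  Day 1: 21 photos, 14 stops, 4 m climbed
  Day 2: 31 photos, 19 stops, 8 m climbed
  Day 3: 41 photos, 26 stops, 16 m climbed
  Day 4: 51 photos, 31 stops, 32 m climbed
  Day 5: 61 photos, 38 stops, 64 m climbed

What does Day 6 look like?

71 photos, 43 stops, 128 m climbed

Photos: 21, 31, 41, 51, 61 → 71 (+10 each step).
Stops: 14, 19, 26, 31, 38 → 43 (alternating steps +5, +7, +5, +7, …).
M climbed goes 4, 8, 16, 32, 64 → 128 (×2 each step).
Putting it together: 71 photos, 43 stops, 128 m climbed.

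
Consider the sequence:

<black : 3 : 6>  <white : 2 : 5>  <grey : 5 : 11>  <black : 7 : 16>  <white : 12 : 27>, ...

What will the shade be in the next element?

grey

Shade: black, white, grey, black, white → grey (repeats black → white → grey).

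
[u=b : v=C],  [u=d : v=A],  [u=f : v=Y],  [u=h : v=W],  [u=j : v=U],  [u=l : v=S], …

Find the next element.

[u=n : v=Q]

U: b, d, f, h, j, l → n (letters move forward 2 places in the alphabet).
For the v, letters move back 2 places in the alphabet, wrapping A→Z: C, A, Y, W, U, S → Q.
Putting it together: [u=n : v=Q].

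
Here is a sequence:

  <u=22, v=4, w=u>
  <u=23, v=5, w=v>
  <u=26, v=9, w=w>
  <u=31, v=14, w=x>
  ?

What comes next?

U: differences are 1, 3, 5, … (increasing by 2 each time), so 22, 23, 26, 31 → 38.
V: each term is the sum of the two before it; 4, 5, 9, 14 → 23.
W — letters move forward 1 place in the alphabet: u, v, w, x → y.
Combining the parts gives <u=38, v=23, w=y>.

<u=38, v=23, w=y>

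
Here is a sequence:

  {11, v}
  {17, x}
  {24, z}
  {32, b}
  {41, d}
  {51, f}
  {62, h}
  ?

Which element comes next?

For the first slot, differences are 6, 7, 8, … (increasing by 1 each time): 11, 17, 24, 32, 41, 51, 62 → 74.
Letter goes v, x, z, b, d, f, h → j (letters move forward 2 places in the alphabet, wrapping Z→A).
Combining the parts gives {74, j}.

{74, j}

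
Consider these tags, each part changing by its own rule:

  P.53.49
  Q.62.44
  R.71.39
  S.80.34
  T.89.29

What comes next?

U.98.24

Letter — letters move forward 1 place in the alphabet: P, Q, R, S, T → U.
Second component goes 53, 62, 71, 80, 89 → 98 (+9 each step).
For the third component, −5 each step: 49, 44, 39, 34, 29 → 24.
Combining the parts gives U.98.24.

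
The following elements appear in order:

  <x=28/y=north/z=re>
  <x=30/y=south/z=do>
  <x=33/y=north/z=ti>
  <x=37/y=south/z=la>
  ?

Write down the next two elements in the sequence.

For the x, differences are 2, 3, 4, … (increasing by 1 each time): 28, 30, 33, 37 → 42 → 48.
Y goes north, south, north, south → north → south (alternates north ↔ south).
Z goes re, do, ti, la → sol → fa (runs backward through the solfège scale do→ti).
Putting the parts together: <x=42/y=north/z=sol> and then <x=48/y=south/z=fa>.

<x=42/y=north/z=sol>, <x=48/y=south/z=fa>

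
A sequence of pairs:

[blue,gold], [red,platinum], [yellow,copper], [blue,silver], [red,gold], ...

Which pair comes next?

Colour: blue, red, yellow, blue, red → yellow (repeats blue → red → yellow).
Metal: repeats gold → platinum → copper → silver, so gold, platinum, copper, silver, gold → platinum.
Combining the parts gives [yellow,platinum].

[yellow,platinum]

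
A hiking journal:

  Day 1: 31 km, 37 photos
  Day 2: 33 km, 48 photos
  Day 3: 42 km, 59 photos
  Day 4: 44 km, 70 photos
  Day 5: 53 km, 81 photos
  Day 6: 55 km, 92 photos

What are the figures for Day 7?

For the km, alternating steps +2, +9, +2, +9, …: 31, 33, 42, 44, 53, 55 → 64.
Photos: +11 each step, so 37, 48, 59, 70, 81, 92 → 103.
Combining the parts gives 64 km, 103 photos.

64 km, 103 photos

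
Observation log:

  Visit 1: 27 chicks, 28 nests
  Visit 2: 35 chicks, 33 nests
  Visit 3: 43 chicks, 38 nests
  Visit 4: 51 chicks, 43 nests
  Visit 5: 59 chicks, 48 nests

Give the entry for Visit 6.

Chicks goes 27, 35, 43, 51, 59 → 67 (+8 each step).
Nests goes 28, 33, 38, 43, 48 → 53 (+5 each step).
Combining the parts gives 67 chicks, 53 nests.

67 chicks, 53 nests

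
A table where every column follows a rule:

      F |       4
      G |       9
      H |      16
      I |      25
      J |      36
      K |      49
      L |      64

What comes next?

M  81

Letter: letters move forward 1 place in the alphabet, so F, G, H, I, J, K, L → M.
Second component goes 4, 9, 16, 25, 36, 49, 64 → 81 (perfect squares: 2², 3², 4², …).
So the next row is M  81.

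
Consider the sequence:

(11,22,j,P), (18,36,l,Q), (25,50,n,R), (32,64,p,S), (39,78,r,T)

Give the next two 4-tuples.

(46,92,t,U), (53,106,v,V)

First entry goes 11, 18, 25, 32, 39 → 46 → 53 (+7 each step).
For the second entry, always 2 × the first entry: 22, 36, 50, 64, 78 → 92 → 106.
First letter goes j, l, n, p, r → t → v (letters move forward 2 places in the alphabet).
Second letter goes P, Q, R, S, T → U → V (letters move forward 1 place in the alphabet).
So the next two 4-tuples are (46,92,t,U) and (53,106,v,V).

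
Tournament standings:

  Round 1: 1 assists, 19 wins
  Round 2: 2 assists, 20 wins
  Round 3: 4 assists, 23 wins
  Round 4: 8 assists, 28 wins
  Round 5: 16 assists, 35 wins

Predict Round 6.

Assists: ×2 each step, so 1, 2, 4, 8, 16 → 32.
Wins: 19, 20, 23, 28, 35 → 44 (differences are 1, 3, 5, … (increasing by 2 each time)).
Combining the parts gives 32 assists, 44 wins.

32 assists, 44 wins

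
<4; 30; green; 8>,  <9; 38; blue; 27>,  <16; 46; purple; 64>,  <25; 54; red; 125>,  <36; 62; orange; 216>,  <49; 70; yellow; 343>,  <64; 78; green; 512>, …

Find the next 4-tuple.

<81; 86; blue; 729>

First coordinate: perfect squares: 2², 3², 4², …, so 4, 9, 16, 25, 36, 49, 64 → 81.
Second coordinate: +8 each step, so 30, 38, 46, 54, 62, 70, 78 → 86.
Colour — repeats green → blue → purple → red → orange → yellow: green, blue, purple, red, orange, yellow, green → blue.
Fourth coordinate goes 8, 27, 64, 125, 216, 343, 512 → 729 (perfect cubes: 2³, 3³, 4³, …).
Putting it together: <81; 86; blue; 729>.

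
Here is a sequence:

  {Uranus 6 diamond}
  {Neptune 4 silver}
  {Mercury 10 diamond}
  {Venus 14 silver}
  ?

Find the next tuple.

{Earth 24 diamond}

Planet: runs through the planets Mercury→Neptune; Uranus, Neptune, Mercury, Venus → Earth.
Second entry: each term is the sum of the two before it; 6, 4, 10, 14 → 24.
Rank: alternates diamond ↔ silver; diamond, silver, diamond, silver → diamond.
So the next tuple is {Earth 24 diamond}.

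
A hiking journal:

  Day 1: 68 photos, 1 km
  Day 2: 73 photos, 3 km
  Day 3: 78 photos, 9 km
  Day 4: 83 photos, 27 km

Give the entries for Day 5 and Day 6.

88 photos, 81 km; 93 photos, 243 km

For the photos, +5 each step: 68, 73, 78, 83 → 88 → 93.
For the km, ×3 each step: 1, 3, 9, 27 → 81 → 243.
Putting the parts together: 88 photos, 81 km and then 93 photos, 243 km.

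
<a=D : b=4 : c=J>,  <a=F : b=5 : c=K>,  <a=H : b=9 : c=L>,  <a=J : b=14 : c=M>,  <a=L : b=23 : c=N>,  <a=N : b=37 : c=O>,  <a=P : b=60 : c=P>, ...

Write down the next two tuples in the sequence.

A — letters move forward 2 places in the alphabet: D, F, H, J, L, N, P → R → T.
B: 4, 5, 9, 14, 23, 37, 60 → 97 → 157 (each term is the sum of the two before it).
C — letters move forward 1 place in the alphabet: J, K, L, M, N, O, P → Q → R.
So the next two tuples are <a=R : b=97 : c=Q> and <a=T : b=157 : c=R>.

<a=R : b=97 : c=Q>, <a=T : b=157 : c=R>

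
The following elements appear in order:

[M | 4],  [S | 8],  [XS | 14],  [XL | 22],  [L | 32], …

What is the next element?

[M | 44]

Size — runs backward through clothing sizes XS→XL: M, S, XS, XL, L → M.
Second coordinate: differences are 4, 6, 8, … (increasing by 2 each time), so 4, 8, 14, 22, 32 → 44.
So the next element is [M | 44].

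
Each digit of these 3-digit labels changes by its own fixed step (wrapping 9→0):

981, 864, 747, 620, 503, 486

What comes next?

369

First digit: −1 each step, mod 10; 9, 8, 7, 6, 5, 4 → 3.
Second digit — −2 each step, mod 10: 8, 6, 4, 2, 0, 8 → 6.
Third digit: +3 each step, mod 10; 1, 4, 7, 0, 3, 6 → 9.
Putting it together: 369.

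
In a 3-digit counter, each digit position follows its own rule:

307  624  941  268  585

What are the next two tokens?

First digit goes 3, 6, 9, 2, 5 → 8 → 1 (+3 each step, mod 10).
Second digit: +2 each step, mod 10; 0, 2, 4, 6, 8 → 0 → 2.
Third digit: 7, 4, 1, 8, 5 → 2 → 9 (−3 each step, mod 10).
So the next two tokens are 802 and 129.

802, 129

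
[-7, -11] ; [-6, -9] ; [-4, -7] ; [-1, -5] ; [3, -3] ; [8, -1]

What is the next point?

[14, 1]

First value — differences are 1, 2, 3, … (increasing by 1 each time): -7, -6, -4, -1, 3, 8 → 14.
Second value: +2 each step, so -11, -9, -7, -5, -3, -1 → 1.
So the next point is [14, 1].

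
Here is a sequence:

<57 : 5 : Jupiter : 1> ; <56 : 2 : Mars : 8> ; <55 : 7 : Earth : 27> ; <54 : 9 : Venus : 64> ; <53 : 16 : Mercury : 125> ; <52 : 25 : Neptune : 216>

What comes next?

First entry — −1 each step: 57, 56, 55, 54, 53, 52 → 51.
Second entry: 5, 2, 7, 9, 16, 25 → 41 (each term is the sum of the two before it).
For the planet, runs backward through the planets Mercury→Neptune: Jupiter, Mars, Earth, Venus, Mercury, Neptune → Uranus.
Fourth entry — perfect cubes: 1³, 2³, 3³, …: 1, 8, 27, 64, 125, 216 → 343.
So the next term is <51 : 41 : Uranus : 343>.

<51 : 41 : Uranus : 343>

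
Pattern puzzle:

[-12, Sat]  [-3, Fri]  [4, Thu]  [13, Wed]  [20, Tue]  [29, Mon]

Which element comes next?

[36, Sun]

First component — alternating steps +9, +7, +9, +7, …: -12, -3, 4, 13, 20, 29 → 36.
Day: Sat, Fri, Thu, Wed, Tue, Mon → Sun (runs backward through the weekdays Mon→Sun).
Putting it together: [36, Sun].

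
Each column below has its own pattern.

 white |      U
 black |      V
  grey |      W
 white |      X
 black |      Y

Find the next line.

Shade: repeats white → black → grey; white, black, grey, white, black → grey.
Letter: letters move forward 1 place in the alphabet; U, V, W, X, Y → Z.
Putting it together: grey  Z.

grey  Z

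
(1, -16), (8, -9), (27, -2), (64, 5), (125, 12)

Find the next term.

(216, 19)

For the first entry, perfect cubes: 1³, 2³, 3³, …: 1, 8, 27, 64, 125 → 216.
Second entry: +7 each step; -16, -9, -2, 5, 12 → 19.
Putting it together: (216, 19).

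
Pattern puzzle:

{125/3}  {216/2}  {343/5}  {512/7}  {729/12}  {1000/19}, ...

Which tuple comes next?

{1331/31}

First coordinate — perfect cubes: 5³, 6³, 7³, …: 125, 216, 343, 512, 729, 1000 → 1331.
Second coordinate goes 3, 2, 5, 7, 12, 19 → 31 (each term is the sum of the two before it).
Putting it together: {1331/31}.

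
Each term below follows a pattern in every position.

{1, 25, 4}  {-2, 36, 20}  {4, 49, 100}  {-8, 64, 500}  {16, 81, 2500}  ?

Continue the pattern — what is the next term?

First component: ×(-2) each step, so 1, -2, 4, -8, 16 → -32.
Second component: perfect squares: 5², 6², 7², …; 25, 36, 49, 64, 81 → 100.
Third component: ×5 each step; 4, 20, 100, 500, 2500 → 12500.
So the next term is {-32, 100, 12500}.

{-32, 100, 12500}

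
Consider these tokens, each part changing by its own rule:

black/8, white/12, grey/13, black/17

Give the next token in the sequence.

Shade: repeats black → white → grey; black, white, grey, black → white.
For the second component, alternating steps +4, +1, +4, +1, …: 8, 12, 13, 17 → 18.
Combining the parts gives white/18.

white/18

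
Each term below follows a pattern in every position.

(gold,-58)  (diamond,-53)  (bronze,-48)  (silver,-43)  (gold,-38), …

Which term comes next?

(diamond,-33)

Rank: repeats gold → diamond → bronze → silver; gold, diamond, bronze, silver, gold → diamond.
Second part: -58, -53, -48, -43, -38 → -33 (+5 each step).
Putting it together: (diamond,-33).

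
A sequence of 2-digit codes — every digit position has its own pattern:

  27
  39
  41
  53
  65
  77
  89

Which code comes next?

91

First digit — +1 each step, mod 10: 2, 3, 4, 5, 6, 7, 8 → 9.
Second digit — +2 each step, mod 10: 7, 9, 1, 3, 5, 7, 9 → 1.
Combining the parts gives 91.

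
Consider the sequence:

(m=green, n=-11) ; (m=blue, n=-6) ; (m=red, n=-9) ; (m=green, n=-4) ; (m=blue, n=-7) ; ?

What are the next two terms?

M goes green, blue, red, green, blue → red → green (repeats green → blue → red).
N — alternating steps +5, −3, +5, −3, …: -11, -6, -9, -4, -7 → -2 → -5.
Putting the parts together: (m=red, n=-2) and then (m=green, n=-5).

(m=red, n=-2), (m=green, n=-5)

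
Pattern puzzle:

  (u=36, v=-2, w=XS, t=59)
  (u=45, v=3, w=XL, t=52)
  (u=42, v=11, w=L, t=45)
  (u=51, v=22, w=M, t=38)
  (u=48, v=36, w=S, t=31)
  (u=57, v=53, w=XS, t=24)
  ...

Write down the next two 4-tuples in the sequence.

(u=54, v=73, w=XL, t=17), (u=63, v=96, w=L, t=10)

U: alternating steps +9, −3, +9, −3, …; 36, 45, 42, 51, 48, 57 → 54 → 63.
V goes -2, 3, 11, 22, 36, 53 → 73 → 96 (differences are 5, 8, 11, … (increasing by 3 each time)).
W — repeats XS → XL → L → M → S: XS, XL, L, M, S, XS → XL → L.
T: 59, 52, 45, 38, 31, 24 → 17 → 10 (−7 each step).
Putting the parts together: (u=54, v=73, w=XL, t=17) and then (u=63, v=96, w=L, t=10).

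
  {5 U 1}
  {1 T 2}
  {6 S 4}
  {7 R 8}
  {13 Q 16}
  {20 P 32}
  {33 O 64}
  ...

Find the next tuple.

First value: 5, 1, 6, 7, 13, 20, 33 → 53 (each term is the sum of the two before it).
Letter — letters move back 1 place in the alphabet: U, T, S, R, Q, P, O → N.
Third value — ×2 each step: 1, 2, 4, 8, 16, 32, 64 → 128.
So the next tuple is {53 N 128}.

{53 N 128}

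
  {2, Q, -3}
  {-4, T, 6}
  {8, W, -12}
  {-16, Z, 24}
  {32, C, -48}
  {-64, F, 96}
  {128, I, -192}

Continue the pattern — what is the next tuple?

{-256, L, 384}

For the first entry, ×(-2) each step: 2, -4, 8, -16, 32, -64, 128 → -256.
Letter: letters move forward 3 places in the alphabet, wrapping Z→A; Q, T, W, Z, C, F, I → L.
Third entry: ×(-2) each step, so -3, 6, -12, 24, -48, 96, -192 → 384.
So the next tuple is {-256, L, 384}.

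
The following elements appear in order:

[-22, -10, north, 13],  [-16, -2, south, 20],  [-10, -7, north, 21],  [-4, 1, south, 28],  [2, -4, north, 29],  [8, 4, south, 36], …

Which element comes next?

First component: +6 each step; -22, -16, -10, -4, 2, 8 → 14.
For the second component, alternating steps +8, −5, +8, −5, …: -10, -2, -7, 1, -4, 4 → -1.
Direction: alternates north ↔ south; north, south, north, south, north, south → north.
For the fourth component, alternating steps +7, +1, +7, +1, …: 13, 20, 21, 28, 29, 36 → 37.
Putting it together: [14, -1, north, 37].

[14, -1, north, 37]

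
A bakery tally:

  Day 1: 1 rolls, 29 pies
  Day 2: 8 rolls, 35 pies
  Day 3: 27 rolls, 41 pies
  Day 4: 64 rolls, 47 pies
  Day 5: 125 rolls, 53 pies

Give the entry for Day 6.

Rolls — perfect cubes: 1³, 2³, 3³, …: 1, 8, 27, 64, 125 → 216.
For the pies, +6 each step: 29, 35, 41, 47, 53 → 59.
Putting it together: 216 rolls, 59 pies.

216 rolls, 59 pies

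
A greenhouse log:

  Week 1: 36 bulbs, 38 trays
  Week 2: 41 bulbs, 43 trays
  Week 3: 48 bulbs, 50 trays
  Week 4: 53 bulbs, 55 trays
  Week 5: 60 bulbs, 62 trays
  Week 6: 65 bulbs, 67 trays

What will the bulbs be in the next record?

72

Bulbs — alternating steps +5, +7, +5, +7, …: 36, 41, 48, 53, 60, 65 → 72.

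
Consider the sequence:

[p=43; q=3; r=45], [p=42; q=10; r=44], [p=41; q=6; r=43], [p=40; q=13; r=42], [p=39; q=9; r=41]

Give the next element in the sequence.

P: 43, 42, 41, 40, 39 → 38 (−1 each step).
Q: 3, 10, 6, 13, 9 → 16 (alternating steps +7, −4, +7, −4, …).
For the r, −1 each step: 45, 44, 43, 42, 41 → 40.
Putting it together: [p=38; q=16; r=40].

[p=38; q=16; r=40]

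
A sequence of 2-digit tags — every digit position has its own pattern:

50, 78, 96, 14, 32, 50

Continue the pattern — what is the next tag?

78

First digit: +2 each step, mod 10; 5, 7, 9, 1, 3, 5 → 7.
Second digit — −2 each step, mod 10: 0, 8, 6, 4, 2, 0 → 8.
Putting it together: 78.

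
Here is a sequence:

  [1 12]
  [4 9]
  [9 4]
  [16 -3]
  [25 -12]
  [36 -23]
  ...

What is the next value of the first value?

First value: perfect squares: 1², 2², 3², …; 1, 4, 9, 16, 25, 36 → 49.

49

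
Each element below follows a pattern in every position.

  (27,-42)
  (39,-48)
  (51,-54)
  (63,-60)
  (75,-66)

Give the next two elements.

First component: +12 each step; 27, 39, 51, 63, 75 → 87 → 99.
Second component — −6 each step: -42, -48, -54, -60, -66 → -72 → -78.
So the next two elements are (87,-72) and (99,-78).

(87,-72), (99,-78)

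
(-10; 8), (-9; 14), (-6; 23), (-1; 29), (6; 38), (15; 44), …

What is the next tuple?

First part: differences are 1, 3, 5, … (increasing by 2 each time); -10, -9, -6, -1, 6, 15 → 26.
Second part: 8, 14, 23, 29, 38, 44 → 53 (alternating steps +6, +9, +6, +9, …).
So the next tuple is (26; 53).

(26; 53)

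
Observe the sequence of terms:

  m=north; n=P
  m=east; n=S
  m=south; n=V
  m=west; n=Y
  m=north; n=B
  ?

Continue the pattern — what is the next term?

m=east; n=E

For the m, repeats north → east → south → west: north, east, south, west, north → east.
N: P, S, V, Y, B → E (letters move forward 3 places in the alphabet, wrapping Z→A).
So the next term is m=east; n=E.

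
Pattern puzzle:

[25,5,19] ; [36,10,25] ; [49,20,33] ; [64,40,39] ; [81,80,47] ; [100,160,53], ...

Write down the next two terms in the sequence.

[121,320,61], [144,640,67]

For the first part, perfect squares: 5², 6², 7², …: 25, 36, 49, 64, 81, 100 → 121 → 144.
Second part — ×2 each step: 5, 10, 20, 40, 80, 160 → 320 → 640.
Third part: alternating steps +6, +8, +6, +8, …, so 19, 25, 33, 39, 47, 53 → 61 → 67.
So the next two terms are [121,320,61] and [144,640,67].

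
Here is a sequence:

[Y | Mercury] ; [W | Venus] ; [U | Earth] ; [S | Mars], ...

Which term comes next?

[Q | Jupiter]

Letter — letters move back 2 places in the alphabet: Y, W, U, S → Q.
Planet: runs through the planets Mercury→Neptune; Mercury, Venus, Earth, Mars → Jupiter.
Combining the parts gives [Q | Jupiter].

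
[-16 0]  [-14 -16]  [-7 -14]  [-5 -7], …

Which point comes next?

For the first entry, alternating steps +2, +7, +2, +7, …: -16, -14, -7, -5 → 2.
Second entry: 0, -16, -14, -7 → -5 (always the previous value of the first entry).
So the next point is [2 -5].

[2 -5]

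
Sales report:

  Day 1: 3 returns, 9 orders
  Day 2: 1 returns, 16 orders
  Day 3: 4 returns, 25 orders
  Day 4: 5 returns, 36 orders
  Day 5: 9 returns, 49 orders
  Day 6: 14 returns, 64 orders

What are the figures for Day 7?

Returns: each term is the sum of the two before it, so 3, 1, 4, 5, 9, 14 → 23.
Orders — perfect squares: 3², 4², 5², …: 9, 16, 25, 36, 49, 64 → 81.
So the next line is 23 returns, 81 orders.

23 returns, 81 orders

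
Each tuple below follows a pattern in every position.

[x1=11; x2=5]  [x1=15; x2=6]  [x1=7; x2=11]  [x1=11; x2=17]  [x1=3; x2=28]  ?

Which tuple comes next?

X1 — alternating steps +4, −8, +4, −8, …: 11, 15, 7, 11, 3 → 7.
X2 — each term is the sum of the two before it: 5, 6, 11, 17, 28 → 45.
Combining the parts gives [x1=7; x2=45].

[x1=7; x2=45]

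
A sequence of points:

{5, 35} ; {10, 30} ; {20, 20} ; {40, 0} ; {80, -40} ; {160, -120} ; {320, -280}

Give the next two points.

First coordinate goes 5, 10, 20, 40, 80, 160, 320 → 640 → 1280 (×2 each step).
Second coordinate: together with the first coordinate always sums to 40, so 35, 30, 20, 0, -40, -120, -280 → -600 → -1240.
Putting the parts together: {640, -600} and then {1280, -1240}.

{640, -600}, {1280, -1240}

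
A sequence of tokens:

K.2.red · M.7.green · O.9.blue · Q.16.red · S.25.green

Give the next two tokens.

U.41.blue then W.66.red

Letter: letters move forward 2 places in the alphabet, so K, M, O, Q, S → U → W.
Second component: 2, 7, 9, 16, 25 → 41 → 66 (each term is the sum of the two before it).
Colour: red, green, blue, red, green → blue → red (repeats red → green → blue).
So the next two tokens are U.41.blue and W.66.red.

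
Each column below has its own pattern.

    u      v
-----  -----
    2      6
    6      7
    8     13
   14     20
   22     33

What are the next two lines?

36  53; 58  86

For the column u, each term is the sum of the two before it: 2, 6, 8, 14, 22 → 36 → 58.
Column v: each term is the sum of the two before it, so 6, 7, 13, 20, 33 → 53 → 86.
Putting the parts together: 36  53 and then 58  86.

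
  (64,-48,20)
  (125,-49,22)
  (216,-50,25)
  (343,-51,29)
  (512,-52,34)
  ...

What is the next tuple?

First entry: perfect cubes: 4³, 5³, 6³, …, so 64, 125, 216, 343, 512 → 729.
Second entry: -48, -49, -50, -51, -52 → -53 (−1 each step).
For the third entry, differences are 2, 3, 4, … (increasing by 1 each time): 20, 22, 25, 29, 34 → 40.
Combining the parts gives (729,-53,40).

(729,-53,40)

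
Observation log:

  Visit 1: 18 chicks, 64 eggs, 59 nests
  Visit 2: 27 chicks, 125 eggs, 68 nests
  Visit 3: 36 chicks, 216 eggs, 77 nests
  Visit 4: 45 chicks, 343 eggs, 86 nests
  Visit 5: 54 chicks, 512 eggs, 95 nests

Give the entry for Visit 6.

63 chicks, 729 eggs, 104 nests

Chicks — +9 each step: 18, 27, 36, 45, 54 → 63.
Eggs: perfect cubes: 4³, 5³, 6³, …; 64, 125, 216, 343, 512 → 729.
Nests: +9 each step, so 59, 68, 77, 86, 95 → 104.
Putting it together: 63 chicks, 729 eggs, 104 nests.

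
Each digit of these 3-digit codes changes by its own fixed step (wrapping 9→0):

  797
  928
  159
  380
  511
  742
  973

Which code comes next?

104

First digit — +2 each step, mod 10: 7, 9, 1, 3, 5, 7, 9 → 1.
Second digit: +3 each step, mod 10; 9, 2, 5, 8, 1, 4, 7 → 0.
For the third digit, +1 each step, mod 10: 7, 8, 9, 0, 1, 2, 3 → 4.
Combining the parts gives 104.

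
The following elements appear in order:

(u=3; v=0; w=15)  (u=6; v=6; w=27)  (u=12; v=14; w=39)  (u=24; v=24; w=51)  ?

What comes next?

U: 3, 6, 12, 24 → 48 (×2 each step).
V: differences are 6, 8, 10, … (increasing by 2 each time); 0, 6, 14, 24 → 36.
For the w, +12 each step: 15, 27, 39, 51 → 63.
Putting it together: (u=48; v=36; w=63).

(u=48; v=36; w=63)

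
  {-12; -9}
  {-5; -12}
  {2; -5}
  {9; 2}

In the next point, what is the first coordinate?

16

First coordinate: +7 each step; -12, -5, 2, 9 → 16.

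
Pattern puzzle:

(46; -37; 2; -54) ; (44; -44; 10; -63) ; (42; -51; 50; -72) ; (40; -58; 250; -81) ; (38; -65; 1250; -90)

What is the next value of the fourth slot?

First slot — −2 each step: 46, 44, 42, 40, 38 → 36.
Second slot: −7 each step; -37, -44, -51, -58, -65 → -72.
Third slot — ×5 each step: 2, 10, 50, 250, 1250 → 6250.
Fourth slot goes -54, -63, -72, -81, -90 → -99 (−9 each step).

-99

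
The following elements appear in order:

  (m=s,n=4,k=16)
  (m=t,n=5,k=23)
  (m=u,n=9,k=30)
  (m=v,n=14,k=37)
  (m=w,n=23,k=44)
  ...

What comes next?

(m=x,n=37,k=51)

For the m, letters move forward 1 place in the alphabet: s, t, u, v, w → x.
N goes 4, 5, 9, 14, 23 → 37 (each term is the sum of the two before it).
For the k, +7 each step: 16, 23, 30, 37, 44 → 51.
So the next element is (m=x,n=37,k=51).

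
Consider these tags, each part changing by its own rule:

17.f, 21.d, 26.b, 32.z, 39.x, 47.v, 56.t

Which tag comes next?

66.r

First component: differences are 4, 5, 6, … (increasing by 1 each time); 17, 21, 26, 32, 39, 47, 56 → 66.
For the letter, letters move back 2 places in the alphabet, wrapping A→Z: f, d, b, z, x, v, t → r.
So the next tag is 66.r.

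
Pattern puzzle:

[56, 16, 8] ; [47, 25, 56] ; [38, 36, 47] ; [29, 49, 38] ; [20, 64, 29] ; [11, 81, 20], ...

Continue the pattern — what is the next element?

[2, 100, 11]

For the first part, −9 each step: 56, 47, 38, 29, 20, 11 → 2.
Second part: 16, 25, 36, 49, 64, 81 → 100 (perfect squares: 4², 5², 6², …).
Third part goes 8, 56, 47, 38, 29, 20 → 11 (always the previous value of the first part).
Putting it together: [2, 100, 11].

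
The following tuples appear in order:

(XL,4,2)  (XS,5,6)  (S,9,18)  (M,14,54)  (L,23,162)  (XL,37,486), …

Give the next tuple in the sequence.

(XS,60,1458)

Size: XL, XS, S, M, L, XL → XS (repeats XL → XS → S → M → L).
Second part: 4, 5, 9, 14, 23, 37 → 60 (each term is the sum of the two before it).
Third part — ×3 each step: 2, 6, 18, 54, 162, 486 → 1458.
Combining the parts gives (XS,60,1458).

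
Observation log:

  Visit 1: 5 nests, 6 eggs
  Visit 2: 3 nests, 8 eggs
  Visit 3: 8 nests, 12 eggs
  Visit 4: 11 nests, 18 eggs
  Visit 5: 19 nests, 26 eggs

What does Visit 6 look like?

30 nests, 36 eggs

Nests — each term is the sum of the two before it: 5, 3, 8, 11, 19 → 30.
Eggs: differences are 2, 4, 6, … (increasing by 2 each time); 6, 8, 12, 18, 26 → 36.
So the next row is 30 nests, 36 eggs.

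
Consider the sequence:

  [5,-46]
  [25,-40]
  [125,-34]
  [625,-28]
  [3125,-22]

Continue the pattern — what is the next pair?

First part: ×5 each step, so 5, 25, 125, 625, 3125 → 15625.
Second part: -46, -40, -34, -28, -22 → -16 (+6 each step).
So the next pair is [15625,-16].

[15625,-16]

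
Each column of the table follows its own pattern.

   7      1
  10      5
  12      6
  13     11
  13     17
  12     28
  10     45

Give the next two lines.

7  73; 3  118

For the first component, differences are 3, 2, 1, … (decreasing by 1 each time): 7, 10, 12, 13, 13, 12, 10 → 7 → 3.
Second component: each term is the sum of the two before it, so 1, 5, 6, 11, 17, 28, 45 → 73 → 118.
Putting the parts together: 7  73 and then 3  118.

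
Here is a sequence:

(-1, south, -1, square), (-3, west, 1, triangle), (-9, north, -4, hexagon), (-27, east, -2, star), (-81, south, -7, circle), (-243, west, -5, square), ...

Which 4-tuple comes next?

First entry goes -1, -3, -9, -27, -81, -243 → -729 (×3 each step).
Direction: repeats south → west → north → east, so south, west, north, east, south, west → north.
Third entry goes -1, 1, -4, -2, -7, -5 → -10 (alternating steps +2, −5, +2, −5, …).
Shape — repeats square → triangle → hexagon → star → circle: square, triangle, hexagon, star, circle, square → triangle.
Combining the parts gives (-729, north, -10, triangle).

(-729, north, -10, triangle)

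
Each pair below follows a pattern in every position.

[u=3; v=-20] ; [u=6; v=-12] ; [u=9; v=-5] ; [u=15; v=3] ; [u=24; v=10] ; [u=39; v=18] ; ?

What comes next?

U goes 3, 6, 9, 15, 24, 39 → 63 (each term is the sum of the two before it).
V — alternating steps +8, +7, +8, +7, …: -20, -12, -5, 3, 10, 18 → 25.
So the next pair is [u=63; v=25].

[u=63; v=25]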